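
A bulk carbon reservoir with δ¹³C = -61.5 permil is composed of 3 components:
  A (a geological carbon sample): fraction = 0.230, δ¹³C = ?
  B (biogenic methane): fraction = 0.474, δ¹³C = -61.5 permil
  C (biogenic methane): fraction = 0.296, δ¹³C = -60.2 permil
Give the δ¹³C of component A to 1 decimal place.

-63.2 permil

Isotope mass balance: δ_bulk = Σ fᵢ·δᵢ.
-61.5 = 0.230×δ_A + 0.474×(-61.5) + 0.296×(-60.2)
0.230·δ_A = -61.5 − (-46.970) = -14.530
δ_A = -14.530 / 0.230 = -63.17 permil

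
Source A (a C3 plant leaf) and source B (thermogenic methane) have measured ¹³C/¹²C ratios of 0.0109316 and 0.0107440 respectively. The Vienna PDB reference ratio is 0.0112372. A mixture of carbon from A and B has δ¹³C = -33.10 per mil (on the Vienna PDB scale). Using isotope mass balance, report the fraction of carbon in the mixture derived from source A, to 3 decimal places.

δ_A = (0.0109316/0.0112372 − 1)×1000 = (0.972805 − 1)×1000 = -27.195 per mil
δ_B = (0.0107440/0.0112372 − 1)×1000 = (0.956110 − 1)×1000 = -43.890 per mil
f_A = (δ_mix − δ_B)/(δ_A − δ_B) = (-33.10 − (-43.890))/(-27.195 − (-43.890))
f_A = 10.790 / 16.695 = 0.6463

0.646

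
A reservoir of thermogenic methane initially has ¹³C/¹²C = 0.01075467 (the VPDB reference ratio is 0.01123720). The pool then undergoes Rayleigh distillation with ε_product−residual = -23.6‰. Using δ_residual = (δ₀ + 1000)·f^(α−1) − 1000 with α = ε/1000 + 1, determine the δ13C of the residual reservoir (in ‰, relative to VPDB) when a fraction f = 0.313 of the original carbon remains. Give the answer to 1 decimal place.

δ₀ = (0.01075467/0.01123720 − 1)×1000 = (0.957060 − 1)×1000 = -42.940‰
α − 1 = ε/1000 = -0.0236
f^(α−1) = 0.313^(-0.0236) = 1.027792
δ_res = (-42.940 + 1000) × 1.027792 − 1000 = 983.658 − 1000 = -16.34‰

-16.3‰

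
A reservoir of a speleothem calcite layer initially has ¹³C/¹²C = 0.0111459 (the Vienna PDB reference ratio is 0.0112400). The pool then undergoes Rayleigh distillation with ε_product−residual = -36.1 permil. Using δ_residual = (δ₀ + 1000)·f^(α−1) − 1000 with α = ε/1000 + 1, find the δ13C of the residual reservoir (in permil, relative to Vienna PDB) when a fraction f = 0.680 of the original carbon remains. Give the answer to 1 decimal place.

5.5 permil

δ₀ = (0.0111459/0.0112400 − 1)×1000 = (0.991628 − 1)×1000 = -8.372 permil
α − 1 = ε/1000 = -0.0361
f^(α−1) = 0.680^(-0.0361) = 1.014020
δ_res = (-8.372 + 1000) × 1.014020 − 1000 = 1005.531 − 1000 = 5.53 permil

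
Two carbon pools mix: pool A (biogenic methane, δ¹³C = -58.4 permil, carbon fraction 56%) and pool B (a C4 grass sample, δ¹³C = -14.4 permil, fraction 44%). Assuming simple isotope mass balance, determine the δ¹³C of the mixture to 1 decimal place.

-39.0 permil

δ_mix = f_A·δ_A + f_B·δ_B
δ_mix = 0.56 × (-58.4) + 0.44 × (-14.4)
δ_mix = -32.70 + -6.34 = -39.04 permil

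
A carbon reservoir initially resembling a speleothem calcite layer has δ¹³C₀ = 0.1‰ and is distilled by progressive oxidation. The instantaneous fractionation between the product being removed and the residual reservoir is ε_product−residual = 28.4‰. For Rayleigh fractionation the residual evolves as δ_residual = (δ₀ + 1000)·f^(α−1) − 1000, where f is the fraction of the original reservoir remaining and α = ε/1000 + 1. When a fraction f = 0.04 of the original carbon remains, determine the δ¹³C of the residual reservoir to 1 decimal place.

Rayleigh residual: δ_res = (δ₀ + 1000)·f^(α−1) − 1000
α = ε/1000 + 1 = 1.02840, so α − 1 = 0.02840
f^(α−1) = 0.04^(0.02840) = 0.912638
δ_res = (0.1 + 1000) × 0.912638 − 1000 = 912.729 − 1000 = -87.27‰

-87.3‰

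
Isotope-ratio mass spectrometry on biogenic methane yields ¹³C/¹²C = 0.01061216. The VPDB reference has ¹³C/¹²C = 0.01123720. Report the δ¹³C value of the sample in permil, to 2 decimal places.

δ¹³C = (R_sample / R_standard − 1) × 1000
R_sample / R_standard = 0.01061216 / 0.01123720 = 0.944378
δ¹³C = (0.944378 − 1) × 1000 = -55.622 permil

-55.62 permil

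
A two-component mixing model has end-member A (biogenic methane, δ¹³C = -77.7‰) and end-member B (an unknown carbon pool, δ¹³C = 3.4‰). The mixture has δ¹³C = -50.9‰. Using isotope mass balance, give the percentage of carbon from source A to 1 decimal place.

δ_mix = f_A·δ_A + (1 − f_A)·δ_B  ⇒  f_A = (δ_mix − δ_B)/(δ_A − δ_B)
f_A = (-50.9 − (3.4)) / (-77.7 − (3.4))
f_A = -54.3 / -81.1 = 0.6695

67.0%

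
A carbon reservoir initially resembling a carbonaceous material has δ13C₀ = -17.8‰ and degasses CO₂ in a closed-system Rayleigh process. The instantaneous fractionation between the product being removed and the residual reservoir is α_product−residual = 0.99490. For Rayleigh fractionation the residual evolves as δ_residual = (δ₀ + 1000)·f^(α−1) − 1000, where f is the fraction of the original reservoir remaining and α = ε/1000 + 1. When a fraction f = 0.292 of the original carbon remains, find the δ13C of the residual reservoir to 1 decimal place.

-11.6‰

Rayleigh residual: δ_res = (δ₀ + 1000)·f^(α−1) − 1000
α − 1 = -0.00510
f^(α−1) = 0.292^(-0.00510) = 1.006298
δ_res = (-17.8 + 1000) × 1.006298 − 1000 = 988.386 − 1000 = -11.61‰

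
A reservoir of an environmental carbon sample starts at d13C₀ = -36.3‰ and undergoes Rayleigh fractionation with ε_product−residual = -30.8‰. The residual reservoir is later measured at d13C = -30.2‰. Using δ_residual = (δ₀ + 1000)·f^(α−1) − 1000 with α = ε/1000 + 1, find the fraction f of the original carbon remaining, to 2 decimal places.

α − 1 = ε/1000 = -0.0308
(δ_res + 1000)/(δ₀ + 1000) = (-30.2 + 1000)/(-36.3 + 1000) = 969.8/963.7 = 1.006330
f = 1.006330^(1/-0.0308) = exp(ln(1.006330)/-0.0308) = exp(0.00631/-0.0308)
f = exp(-0.2049) = 0.8148

0.81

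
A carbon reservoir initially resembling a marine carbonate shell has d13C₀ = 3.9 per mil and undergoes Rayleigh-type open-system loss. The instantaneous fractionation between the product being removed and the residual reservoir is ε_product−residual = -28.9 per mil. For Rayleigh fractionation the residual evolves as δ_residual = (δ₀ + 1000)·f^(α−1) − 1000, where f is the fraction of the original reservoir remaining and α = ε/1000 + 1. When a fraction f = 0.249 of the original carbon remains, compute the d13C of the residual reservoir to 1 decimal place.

45.1 per mil

Rayleigh residual: δ_res = (δ₀ + 1000)·f^(α−1) − 1000
α = ε/1000 + 1 = 0.97110, so α − 1 = -0.02890
f^(α−1) = 0.249^(-0.02890) = 1.040998
δ_res = (3.9 + 1000) × 1.040998 − 1000 = 1045.058 − 1000 = 45.06 per mil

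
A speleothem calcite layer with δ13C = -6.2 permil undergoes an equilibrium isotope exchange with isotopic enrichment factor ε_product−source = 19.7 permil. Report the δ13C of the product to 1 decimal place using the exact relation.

To first order, δ_product ≈ δ_source + ε = 13.5 permil.
Exactly, δ_product = (δ_source + 1000)·(ε/1000 + 1) − 1000.
δ_product = (-6.2 + 1000) × (19.7/1000 + 1) − 1000
δ_product = 13.38 permil

13.4 permil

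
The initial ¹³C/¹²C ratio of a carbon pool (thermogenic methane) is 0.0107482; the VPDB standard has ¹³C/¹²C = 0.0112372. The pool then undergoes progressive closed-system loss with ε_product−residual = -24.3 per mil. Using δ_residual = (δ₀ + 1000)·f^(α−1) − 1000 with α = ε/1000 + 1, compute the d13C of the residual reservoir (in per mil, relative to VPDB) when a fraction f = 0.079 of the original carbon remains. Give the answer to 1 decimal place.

δ₀ = (0.0107482/0.0112372 − 1)×1000 = (0.956484 − 1)×1000 = -43.516 per mil
α − 1 = ε/1000 = -0.0243
f^(α−1) = 0.079^(-0.0243) = 1.063623
δ_res = (-43.516 + 1000) × 1.063623 − 1000 = 1017.338 − 1000 = 17.34 per mil

17.3 per mil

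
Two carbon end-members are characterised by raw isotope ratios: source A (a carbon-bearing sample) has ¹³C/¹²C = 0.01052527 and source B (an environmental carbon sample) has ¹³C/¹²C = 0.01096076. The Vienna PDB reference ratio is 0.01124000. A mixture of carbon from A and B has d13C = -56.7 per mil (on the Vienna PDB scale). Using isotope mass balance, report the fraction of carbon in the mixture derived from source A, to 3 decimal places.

0.822

δ_A = (0.01052527/0.01124000 − 1)×1000 = (0.936412 − 1)×1000 = -63.588 per mil
δ_B = (0.01096076/0.01124000 − 1)×1000 = (0.975157 − 1)×1000 = -24.843 per mil
f_A = (δ_mix − δ_B)/(δ_A − δ_B) = (-56.7 − (-24.843))/(-63.588 − (-24.843))
f_A = -31.857 / -38.745 = 0.8222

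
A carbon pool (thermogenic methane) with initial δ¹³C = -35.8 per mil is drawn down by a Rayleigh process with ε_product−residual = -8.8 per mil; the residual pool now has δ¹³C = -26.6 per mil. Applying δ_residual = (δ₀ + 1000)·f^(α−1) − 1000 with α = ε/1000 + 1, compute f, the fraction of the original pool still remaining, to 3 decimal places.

α − 1 = ε/1000 = -0.0088
(δ_res + 1000)/(δ₀ + 1000) = (-26.6 + 1000)/(-35.8 + 1000) = 973.4/964.2 = 1.009542
f = 1.009542^(1/-0.0088) = exp(ln(1.009542)/-0.0088) = exp(0.00950/-0.0088)
f = exp(-1.0791) = 0.3399

0.340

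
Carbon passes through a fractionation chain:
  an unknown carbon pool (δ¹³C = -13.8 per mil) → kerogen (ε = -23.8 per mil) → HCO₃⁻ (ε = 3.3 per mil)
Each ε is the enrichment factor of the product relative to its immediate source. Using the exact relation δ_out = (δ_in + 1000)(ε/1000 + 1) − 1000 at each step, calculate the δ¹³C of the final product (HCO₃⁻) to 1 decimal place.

-34.1 per mil

step 1: δ = (-13.80 + 1000)·(-23.8/1000 + 1) − 1000 = -37.27 per mil
step 2: δ = (-37.27 + 1000)·(3.3/1000 + 1) − 1000 = -34.09 per mil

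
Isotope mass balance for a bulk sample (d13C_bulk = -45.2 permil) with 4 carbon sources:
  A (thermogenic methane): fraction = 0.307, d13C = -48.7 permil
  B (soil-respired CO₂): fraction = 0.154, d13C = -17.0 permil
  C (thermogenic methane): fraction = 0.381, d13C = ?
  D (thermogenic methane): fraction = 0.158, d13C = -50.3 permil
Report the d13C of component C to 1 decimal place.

-51.7 permil

Isotope mass balance: δ_bulk = Σ fᵢ·δᵢ.
-45.2 = 0.307×(-48.7) + 0.154×(-17.0) + 0.381×δ_C + 0.158×(-50.3)
0.381·δ_C = -45.2 − (-25.516) = -19.684
δ_C = -19.684 / 0.381 = -51.66 permil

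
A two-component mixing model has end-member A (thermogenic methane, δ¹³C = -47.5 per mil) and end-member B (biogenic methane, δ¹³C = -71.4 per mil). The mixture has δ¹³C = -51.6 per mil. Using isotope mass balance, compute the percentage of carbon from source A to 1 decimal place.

δ_mix = f_A·δ_A + (1 − f_A)·δ_B  ⇒  f_A = (δ_mix − δ_B)/(δ_A − δ_B)
f_A = (-51.6 − (-71.4)) / (-47.5 − (-71.4))
f_A = 19.8 / 23.9 = 0.8285

82.8%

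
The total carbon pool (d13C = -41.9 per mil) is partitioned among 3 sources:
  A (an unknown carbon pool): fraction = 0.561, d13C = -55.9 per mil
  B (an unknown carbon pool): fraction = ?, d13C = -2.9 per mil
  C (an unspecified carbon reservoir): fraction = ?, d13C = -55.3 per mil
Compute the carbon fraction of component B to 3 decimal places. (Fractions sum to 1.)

0.262

Let f_B and f_C be the unknown fractions; fractions sum to 1 so f_B + f_C = 0.439.
Mass balance: Σ fᵢ·δᵢ = δ_bulk ⇒ f_B·(-2.9) + f_C·(-55.3) = -41.9 − (-31.360) = -10.540
Substitute f_C = 0.439 − f_B:
f_B·(-2.9 − -55.3) = -10.540 − 0.439×(-55.3) = 13.737
f_B = 13.737 / 52.4 = 0.2621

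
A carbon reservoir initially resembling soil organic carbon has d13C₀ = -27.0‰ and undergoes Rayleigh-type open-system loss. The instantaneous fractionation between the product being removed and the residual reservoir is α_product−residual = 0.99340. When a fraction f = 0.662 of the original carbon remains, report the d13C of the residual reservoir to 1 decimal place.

Rayleigh residual: δ_res = (δ₀ + 1000)·f^(α−1) − 1000
α − 1 = -0.00660
f^(α−1) = 0.662^(-0.00660) = 1.002726
δ_res = (-27.0 + 1000) × 1.002726 − 1000 = 975.653 − 1000 = -24.35‰

-24.3‰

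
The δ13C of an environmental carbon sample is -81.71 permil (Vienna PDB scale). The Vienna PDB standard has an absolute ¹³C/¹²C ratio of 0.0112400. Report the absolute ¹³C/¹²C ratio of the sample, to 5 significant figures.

0.010322

R_sample = R_standard × (δ13C/1000 + 1)
R_sample = 0.0112400 × (-81.71/1000 + 1) = 0.0112400 × 0.918290
R_sample = 0.0103216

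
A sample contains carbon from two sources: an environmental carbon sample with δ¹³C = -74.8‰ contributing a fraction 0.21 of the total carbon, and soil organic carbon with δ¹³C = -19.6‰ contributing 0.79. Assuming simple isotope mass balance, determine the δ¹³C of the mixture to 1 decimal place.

δ_mix = f_A·δ_A + f_B·δ_B
δ_mix = 0.21 × (-74.8) + 0.79 × (-19.6)
δ_mix = -15.71 + -15.48 = -31.19‰

-31.2‰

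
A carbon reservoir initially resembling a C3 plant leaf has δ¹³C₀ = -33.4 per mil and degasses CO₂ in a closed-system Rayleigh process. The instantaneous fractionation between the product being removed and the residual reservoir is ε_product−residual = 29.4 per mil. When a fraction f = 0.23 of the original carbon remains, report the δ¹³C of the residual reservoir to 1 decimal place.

-74.3 per mil

Rayleigh residual: δ_res = (δ₀ + 1000)·f^(α−1) − 1000
α = ε/1000 + 1 = 1.02940, so α − 1 = 0.02940
f^(α−1) = 0.23^(0.02940) = 0.957712
δ_res = (-33.4 + 1000) × 0.957712 − 1000 = 925.724 − 1000 = -74.28 per mil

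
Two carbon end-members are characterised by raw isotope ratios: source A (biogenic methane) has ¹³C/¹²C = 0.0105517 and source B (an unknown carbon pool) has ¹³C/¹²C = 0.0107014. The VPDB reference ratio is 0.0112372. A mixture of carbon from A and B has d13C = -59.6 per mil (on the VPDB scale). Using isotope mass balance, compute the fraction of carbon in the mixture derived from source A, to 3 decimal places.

δ_A = (0.0105517/0.0112372 − 1)×1000 = (0.938997 − 1)×1000 = -61.003 per mil
δ_B = (0.0107014/0.0112372 − 1)×1000 = (0.952319 − 1)×1000 = -47.681 per mil
f_A = (δ_mix − δ_B)/(δ_A − δ_B) = (-59.6 − (-47.681))/(-61.003 − (-47.681))
f_A = -11.919 / -13.322 = 0.8947

0.895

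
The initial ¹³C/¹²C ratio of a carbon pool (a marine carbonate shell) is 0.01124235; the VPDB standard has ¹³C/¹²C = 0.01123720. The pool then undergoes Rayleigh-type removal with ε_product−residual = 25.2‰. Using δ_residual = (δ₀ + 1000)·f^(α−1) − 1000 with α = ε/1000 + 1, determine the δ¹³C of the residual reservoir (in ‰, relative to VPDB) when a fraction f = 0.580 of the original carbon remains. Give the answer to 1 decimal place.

δ₀ = (0.01124235/0.01123720 − 1)×1000 = (1.000458 − 1)×1000 = 0.458‰
α − 1 = ε/1000 = 0.0252
f^(α−1) = 0.580^(0.0252) = 0.986367
δ_res = (0.458 + 1000) × 0.986367 − 1000 = 986.819 − 1000 = -13.18‰

-13.2‰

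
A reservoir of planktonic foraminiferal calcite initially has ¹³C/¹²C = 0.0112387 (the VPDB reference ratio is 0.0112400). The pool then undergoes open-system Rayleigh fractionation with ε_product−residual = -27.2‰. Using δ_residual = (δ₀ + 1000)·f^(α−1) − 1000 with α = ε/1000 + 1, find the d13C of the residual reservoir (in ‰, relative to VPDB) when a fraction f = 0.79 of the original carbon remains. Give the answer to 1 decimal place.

δ₀ = (0.0112387/0.0112400 − 1)×1000 = (0.999884 − 1)×1000 = -0.116‰
α − 1 = ε/1000 = -0.0272
f^(α−1) = 0.79^(-0.0272) = 1.006432
δ_res = (-0.116 + 1000) × 1.006432 − 1000 = 1006.316 − 1000 = 6.32‰

6.3‰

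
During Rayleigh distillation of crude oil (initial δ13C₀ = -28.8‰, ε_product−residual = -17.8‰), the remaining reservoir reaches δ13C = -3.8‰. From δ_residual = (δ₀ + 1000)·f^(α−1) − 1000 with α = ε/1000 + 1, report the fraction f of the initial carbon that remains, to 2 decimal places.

α − 1 = ε/1000 = -0.0178
(δ_res + 1000)/(δ₀ + 1000) = (-3.8 + 1000)/(-28.8 + 1000) = 996.2/971.2 = 1.025741
f = 1.025741^(1/-0.0178) = exp(ln(1.025741)/-0.0178) = exp(0.02542/-0.0178)
f = exp(-1.4278) = 0.2398

0.24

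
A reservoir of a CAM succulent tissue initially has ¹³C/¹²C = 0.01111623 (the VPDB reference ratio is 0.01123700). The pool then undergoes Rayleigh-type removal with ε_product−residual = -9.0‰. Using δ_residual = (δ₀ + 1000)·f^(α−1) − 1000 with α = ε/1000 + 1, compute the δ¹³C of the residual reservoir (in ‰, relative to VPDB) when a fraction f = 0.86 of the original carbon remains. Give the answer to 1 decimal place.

δ₀ = (0.01111623/0.01123700 − 1)×1000 = (0.989252 − 1)×1000 = -10.748‰
α − 1 = ε/1000 = -0.0090
f^(α−1) = 0.86^(-0.0090) = 1.001358
δ_res = (-10.748 + 1000) × 1.001358 − 1000 = 990.596 − 1000 = -9.40‰

-9.4‰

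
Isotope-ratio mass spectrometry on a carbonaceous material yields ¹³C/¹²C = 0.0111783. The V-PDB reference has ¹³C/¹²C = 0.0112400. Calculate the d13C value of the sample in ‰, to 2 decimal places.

-5.49‰

d13C = (R_sample / R_standard − 1) × 1000
R_sample / R_standard = 0.0111783 / 0.0112400 = 0.994511
d13C = (0.994511 − 1) × 1000 = -5.489‰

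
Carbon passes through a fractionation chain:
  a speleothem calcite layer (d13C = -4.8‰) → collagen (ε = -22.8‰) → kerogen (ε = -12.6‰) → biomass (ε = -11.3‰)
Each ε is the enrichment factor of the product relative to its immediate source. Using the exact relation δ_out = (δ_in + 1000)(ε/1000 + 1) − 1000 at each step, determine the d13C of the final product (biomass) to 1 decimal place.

-50.6‰

step 1: δ = (-4.80 + 1000)·(-22.8/1000 + 1) − 1000 = -27.49‰
step 2: δ = (-27.49 + 1000)·(-12.6/1000 + 1) − 1000 = -39.74‰
step 3: δ = (-39.74 + 1000)·(-11.3/1000 + 1) − 1000 = -50.60‰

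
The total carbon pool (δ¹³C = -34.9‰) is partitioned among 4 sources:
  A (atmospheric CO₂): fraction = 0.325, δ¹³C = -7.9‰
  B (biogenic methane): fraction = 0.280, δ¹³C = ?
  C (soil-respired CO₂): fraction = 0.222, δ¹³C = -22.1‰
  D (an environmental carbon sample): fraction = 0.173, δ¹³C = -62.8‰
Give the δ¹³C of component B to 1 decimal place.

Isotope mass balance: δ_bulk = Σ fᵢ·δᵢ.
-34.9 = 0.325×(-7.9) + 0.280×δ_B + 0.222×(-22.1) + 0.173×(-62.8)
0.280·δ_B = -34.9 − (-18.338) = -16.562
δ_B = -16.562 / 0.280 = -59.15‰

-59.1‰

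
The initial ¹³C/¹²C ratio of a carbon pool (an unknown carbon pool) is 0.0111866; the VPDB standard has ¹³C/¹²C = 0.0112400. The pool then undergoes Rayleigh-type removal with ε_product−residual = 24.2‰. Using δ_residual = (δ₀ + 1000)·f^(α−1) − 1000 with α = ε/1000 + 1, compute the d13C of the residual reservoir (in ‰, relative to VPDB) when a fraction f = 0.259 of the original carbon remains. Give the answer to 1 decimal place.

δ₀ = (0.0111866/0.0112400 − 1)×1000 = (0.995249 − 1)×1000 = -4.751‰
α − 1 = ε/1000 = 0.0242
f^(α−1) = 0.259^(0.0242) = 0.967836
δ_res = (-4.751 + 1000) × 0.967836 − 1000 = 963.238 − 1000 = -36.76‰

-36.8‰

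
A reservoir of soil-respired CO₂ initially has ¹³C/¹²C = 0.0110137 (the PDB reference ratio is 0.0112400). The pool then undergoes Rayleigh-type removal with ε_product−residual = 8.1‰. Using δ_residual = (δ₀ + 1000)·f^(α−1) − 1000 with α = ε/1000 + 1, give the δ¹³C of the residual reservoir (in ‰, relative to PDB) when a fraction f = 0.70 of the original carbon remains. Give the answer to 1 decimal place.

-23.0‰

δ₀ = (0.0110137/0.0112400 − 1)×1000 = (0.979867 − 1)×1000 = -20.133‰
α − 1 = ε/1000 = 0.0081
f^(α−1) = 0.70^(0.0081) = 0.997115
δ_res = (-20.133 + 1000) × 0.997115 − 1000 = 977.040 − 1000 = -22.96‰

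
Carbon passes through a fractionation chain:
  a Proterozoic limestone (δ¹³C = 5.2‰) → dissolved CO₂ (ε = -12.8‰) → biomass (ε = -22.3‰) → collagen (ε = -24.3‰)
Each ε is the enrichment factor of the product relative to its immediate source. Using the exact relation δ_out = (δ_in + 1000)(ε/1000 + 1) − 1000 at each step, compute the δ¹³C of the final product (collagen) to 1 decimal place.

-53.4‰

step 1: δ = (5.20 + 1000)·(-12.8/1000 + 1) − 1000 = -7.67‰
step 2: δ = (-7.67 + 1000)·(-22.3/1000 + 1) − 1000 = -29.80‰
step 3: δ = (-29.80 + 1000)·(-24.3/1000 + 1) − 1000 = -53.37‰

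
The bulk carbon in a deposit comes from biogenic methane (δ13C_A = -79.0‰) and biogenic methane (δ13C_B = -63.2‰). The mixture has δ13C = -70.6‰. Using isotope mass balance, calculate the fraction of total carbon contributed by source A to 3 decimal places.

δ_mix = f_A·δ_A + (1 − f_A)·δ_B  ⇒  f_A = (δ_mix − δ_B)/(δ_A − δ_B)
f_A = (-70.6 − (-63.2)) / (-79.0 − (-63.2))
f_A = -7.4 / -15.8 = 0.4684

0.468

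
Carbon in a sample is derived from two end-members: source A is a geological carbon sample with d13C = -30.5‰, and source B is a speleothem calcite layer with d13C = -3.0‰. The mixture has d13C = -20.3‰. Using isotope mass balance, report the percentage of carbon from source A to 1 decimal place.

δ_mix = f_A·δ_A + (1 − f_A)·δ_B  ⇒  f_A = (δ_mix − δ_B)/(δ_A − δ_B)
f_A = (-20.3 − (-3.0)) / (-30.5 − (-3.0))
f_A = -17.3 / -27.5 = 0.6291

62.9%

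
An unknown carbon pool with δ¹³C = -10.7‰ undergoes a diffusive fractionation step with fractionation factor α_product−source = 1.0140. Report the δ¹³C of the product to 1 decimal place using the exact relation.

δ_product = (δ_source + 1000)·α − 1000
δ_product = (-10.7 + 1000) × 1.0140 − 1000
δ_product = 1003.150 − 1000 = 3.15‰

3.2‰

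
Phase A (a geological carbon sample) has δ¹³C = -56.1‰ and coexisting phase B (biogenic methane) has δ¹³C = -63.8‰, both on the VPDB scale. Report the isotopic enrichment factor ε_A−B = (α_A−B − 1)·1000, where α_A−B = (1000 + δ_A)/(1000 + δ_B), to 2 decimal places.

8.22‰

α_A−B = (1000 + -56.1) / (1000 + -63.8) = 943.9 / 936.2 = 1.008225
ε_A−B = (1.008225 − 1) × 1000 = 8.225‰
(The approximation ε ≈ δ_A − δ_B would give 7.7‰.)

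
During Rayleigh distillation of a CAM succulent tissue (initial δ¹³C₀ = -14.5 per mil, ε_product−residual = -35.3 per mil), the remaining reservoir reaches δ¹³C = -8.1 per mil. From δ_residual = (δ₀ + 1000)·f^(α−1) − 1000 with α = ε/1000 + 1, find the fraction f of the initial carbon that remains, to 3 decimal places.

α − 1 = ε/1000 = -0.0353
(δ_res + 1000)/(δ₀ + 1000) = (-8.1 + 1000)/(-14.5 + 1000) = 991.9/985.5 = 1.006494
f = 1.006494^(1/-0.0353) = exp(ln(1.006494)/-0.0353) = exp(0.00647/-0.0353)
f = exp(-0.1834) = 0.8325

0.832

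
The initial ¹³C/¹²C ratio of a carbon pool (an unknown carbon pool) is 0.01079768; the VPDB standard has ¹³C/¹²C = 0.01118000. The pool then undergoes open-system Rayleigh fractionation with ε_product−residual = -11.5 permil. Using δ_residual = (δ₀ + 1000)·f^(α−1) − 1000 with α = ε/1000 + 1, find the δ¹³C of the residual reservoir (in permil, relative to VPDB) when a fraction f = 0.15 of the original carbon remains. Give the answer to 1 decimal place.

δ₀ = (0.01079768/0.01118000 − 1)×1000 = (0.965803 − 1)×1000 = -34.197 permil
α − 1 = ε/1000 = -0.0115
f^(α−1) = 0.15^(-0.0115) = 1.022057
δ_res = (-34.197 + 1000) × 1.022057 − 1000 = 987.106 − 1000 = -12.89 permil

-12.9 permil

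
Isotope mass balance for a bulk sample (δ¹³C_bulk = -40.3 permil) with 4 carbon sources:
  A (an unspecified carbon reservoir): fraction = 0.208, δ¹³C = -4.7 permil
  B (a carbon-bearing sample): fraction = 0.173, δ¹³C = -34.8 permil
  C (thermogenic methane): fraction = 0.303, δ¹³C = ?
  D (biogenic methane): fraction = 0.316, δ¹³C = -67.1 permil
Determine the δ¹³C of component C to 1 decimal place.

-39.9 permil

Isotope mass balance: δ_bulk = Σ fᵢ·δᵢ.
-40.3 = 0.208×(-4.7) + 0.173×(-34.8) + 0.303×δ_C + 0.316×(-67.1)
0.303·δ_C = -40.3 − (-28.202) = -12.098
δ_C = -12.098 / 0.303 = -39.93 permil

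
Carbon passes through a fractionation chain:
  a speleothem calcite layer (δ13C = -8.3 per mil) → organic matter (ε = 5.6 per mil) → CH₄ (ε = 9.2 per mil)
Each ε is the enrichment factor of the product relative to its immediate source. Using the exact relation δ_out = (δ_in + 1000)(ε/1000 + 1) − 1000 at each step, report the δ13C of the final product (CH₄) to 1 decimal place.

step 1: δ = (-8.30 + 1000)·(5.6/1000 + 1) − 1000 = -2.75 per mil
step 2: δ = (-2.75 + 1000)·(9.2/1000 + 1) − 1000 = 6.43 per mil

6.4 per mil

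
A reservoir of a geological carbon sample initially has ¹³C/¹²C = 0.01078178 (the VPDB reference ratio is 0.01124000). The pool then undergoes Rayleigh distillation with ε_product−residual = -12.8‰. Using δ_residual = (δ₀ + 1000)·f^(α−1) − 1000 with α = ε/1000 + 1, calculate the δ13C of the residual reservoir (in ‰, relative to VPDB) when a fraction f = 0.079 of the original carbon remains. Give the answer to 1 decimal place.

-9.1‰

δ₀ = (0.01078178/0.01124000 − 1)×1000 = (0.959233 − 1)×1000 = -40.767‰
α − 1 = ε/1000 = -0.0128
f^(α−1) = 0.079^(-0.0128) = 1.033024
δ_res = (-40.767 + 1000) × 1.033024 − 1000 = 990.911 − 1000 = -9.09‰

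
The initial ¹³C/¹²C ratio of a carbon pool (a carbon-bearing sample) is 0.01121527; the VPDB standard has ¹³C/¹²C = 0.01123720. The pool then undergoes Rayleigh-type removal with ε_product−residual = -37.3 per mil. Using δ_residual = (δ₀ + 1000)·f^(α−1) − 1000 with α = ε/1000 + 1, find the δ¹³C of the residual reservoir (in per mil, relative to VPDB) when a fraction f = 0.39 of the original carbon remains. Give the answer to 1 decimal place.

δ₀ = (0.01121527/0.01123720 − 1)×1000 = (0.998048 − 1)×1000 = -1.952 per mil
α − 1 = ε/1000 = -0.0373
f^(α−1) = 0.39^(-0.0373) = 1.035746
δ_res = (-1.952 + 1000) × 1.035746 − 1000 = 1033.725 − 1000 = 33.72 per mil

33.7 per mil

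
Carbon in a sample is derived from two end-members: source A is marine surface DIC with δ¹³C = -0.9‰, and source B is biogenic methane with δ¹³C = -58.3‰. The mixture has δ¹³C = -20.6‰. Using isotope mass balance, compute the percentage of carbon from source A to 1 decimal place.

65.7%

δ_mix = f_A·δ_A + (1 − f_A)·δ_B  ⇒  f_A = (δ_mix − δ_B)/(δ_A − δ_B)
f_A = (-20.6 − (-58.3)) / (-0.9 − (-58.3))
f_A = 37.7 / 57.4 = 0.6568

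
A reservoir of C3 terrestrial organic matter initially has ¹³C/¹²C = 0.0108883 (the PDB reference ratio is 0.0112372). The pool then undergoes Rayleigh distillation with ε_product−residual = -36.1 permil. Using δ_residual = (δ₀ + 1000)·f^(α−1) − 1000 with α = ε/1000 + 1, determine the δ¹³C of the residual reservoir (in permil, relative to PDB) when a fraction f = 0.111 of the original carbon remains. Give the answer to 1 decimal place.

δ₀ = (0.0108883/0.0112372 − 1)×1000 = (0.968951 − 1)×1000 = -31.049 permil
α − 1 = ε/1000 = -0.0361
f^(α−1) = 0.111^(-0.0361) = 1.082590
δ_res = (-31.049 + 1000) × 1.082590 − 1000 = 1048.977 − 1000 = 48.98 permil

49.0 permil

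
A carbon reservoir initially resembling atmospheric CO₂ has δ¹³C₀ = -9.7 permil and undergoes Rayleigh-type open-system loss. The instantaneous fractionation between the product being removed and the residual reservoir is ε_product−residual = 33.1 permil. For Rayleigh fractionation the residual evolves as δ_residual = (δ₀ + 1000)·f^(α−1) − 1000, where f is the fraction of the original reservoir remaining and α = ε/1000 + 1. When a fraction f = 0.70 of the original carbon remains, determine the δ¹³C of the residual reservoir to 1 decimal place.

Rayleigh residual: δ_res = (δ₀ + 1000)·f^(α−1) − 1000
α = ε/1000 + 1 = 1.03310, so α − 1 = 0.03310
f^(α−1) = 0.70^(0.03310) = 0.988263
δ_res = (-9.7 + 1000) × 0.988263 − 1000 = 978.677 − 1000 = -21.32 permil

-21.3 permil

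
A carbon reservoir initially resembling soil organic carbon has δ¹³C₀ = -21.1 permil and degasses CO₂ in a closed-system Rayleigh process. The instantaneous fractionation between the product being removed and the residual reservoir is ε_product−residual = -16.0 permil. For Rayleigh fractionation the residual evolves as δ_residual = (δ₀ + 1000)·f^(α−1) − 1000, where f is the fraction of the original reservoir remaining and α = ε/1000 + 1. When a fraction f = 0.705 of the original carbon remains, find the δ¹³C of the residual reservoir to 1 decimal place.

Rayleigh residual: δ_res = (δ₀ + 1000)·f^(α−1) − 1000
α = ε/1000 + 1 = 0.98400, so α − 1 = -0.01600
f^(α−1) = 0.705^(-0.01600) = 1.005609
δ_res = (-21.1 + 1000) × 1.005609 − 1000 = 984.390 − 1000 = -15.61 permil

-15.6 permil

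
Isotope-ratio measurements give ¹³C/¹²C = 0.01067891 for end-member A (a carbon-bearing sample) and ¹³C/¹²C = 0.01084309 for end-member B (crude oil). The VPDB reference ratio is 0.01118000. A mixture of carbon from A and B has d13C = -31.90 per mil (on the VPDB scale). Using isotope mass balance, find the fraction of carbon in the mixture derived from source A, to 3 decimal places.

δ_A = (0.01067891/0.01118000 − 1)×1000 = (0.955180 − 1)×1000 = -44.820 per mil
δ_B = (0.01084309/0.01118000 − 1)×1000 = (0.969865 − 1)×1000 = -30.135 per mil
f_A = (δ_mix − δ_B)/(δ_A − δ_B) = (-31.90 − (-30.135))/(-44.820 − (-30.135))
f_A = -1.765 / -14.685 = 0.1202

0.120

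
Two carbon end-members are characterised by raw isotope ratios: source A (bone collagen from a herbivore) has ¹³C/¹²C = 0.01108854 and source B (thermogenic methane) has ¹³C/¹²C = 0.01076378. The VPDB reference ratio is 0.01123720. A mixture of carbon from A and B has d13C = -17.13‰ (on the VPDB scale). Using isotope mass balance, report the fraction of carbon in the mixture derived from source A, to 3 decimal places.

δ_A = (0.01108854/0.01123720 − 1)×1000 = (0.986771 − 1)×1000 = -13.229‰
δ_B = (0.01076378/0.01123720 − 1)×1000 = (0.957870 − 1)×1000 = -42.130‰
f_A = (δ_mix − δ_B)/(δ_A − δ_B) = (-17.13 − (-42.130))/(-13.229 − (-42.130))
f_A = 25.000 / 28.900 = 0.8650

0.865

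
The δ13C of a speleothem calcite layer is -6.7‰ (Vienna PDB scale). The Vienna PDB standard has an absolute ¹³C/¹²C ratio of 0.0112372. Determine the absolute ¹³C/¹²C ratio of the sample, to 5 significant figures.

0.011162

R_sample = R_standard × (δ13C/1000 + 1)
R_sample = 0.0112372 × (-6.7/1000 + 1) = 0.0112372 × 0.993300
R_sample = 0.0111619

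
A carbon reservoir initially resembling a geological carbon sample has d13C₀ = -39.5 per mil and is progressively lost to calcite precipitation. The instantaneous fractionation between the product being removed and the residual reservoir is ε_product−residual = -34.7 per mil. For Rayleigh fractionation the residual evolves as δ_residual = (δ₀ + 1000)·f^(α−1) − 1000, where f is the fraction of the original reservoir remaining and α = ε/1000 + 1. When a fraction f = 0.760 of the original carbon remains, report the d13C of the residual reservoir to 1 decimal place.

Rayleigh residual: δ_res = (δ₀ + 1000)·f^(α−1) − 1000
α = ε/1000 + 1 = 0.96530, so α − 1 = -0.03470
f^(α−1) = 0.760^(-0.03470) = 1.009568
δ_res = (-39.5 + 1000) × 1.009568 − 1000 = 969.690 − 1000 = -30.31 per mil

-30.3 per mil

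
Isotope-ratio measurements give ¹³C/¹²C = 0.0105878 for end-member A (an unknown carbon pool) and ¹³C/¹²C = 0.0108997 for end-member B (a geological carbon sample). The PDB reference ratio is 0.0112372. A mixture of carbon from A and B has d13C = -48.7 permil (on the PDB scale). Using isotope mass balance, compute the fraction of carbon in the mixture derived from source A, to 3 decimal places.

δ_A = (0.0105878/0.0112372 − 1)×1000 = (0.942210 − 1)×1000 = -57.790 permil
δ_B = (0.0108997/0.0112372 − 1)×1000 = (0.969966 − 1)×1000 = -30.034 permil
f_A = (δ_mix − δ_B)/(δ_A − δ_B) = (-48.7 − (-30.034))/(-57.790 − (-30.034))
f_A = -18.666 / -27.756 = 0.6725

0.672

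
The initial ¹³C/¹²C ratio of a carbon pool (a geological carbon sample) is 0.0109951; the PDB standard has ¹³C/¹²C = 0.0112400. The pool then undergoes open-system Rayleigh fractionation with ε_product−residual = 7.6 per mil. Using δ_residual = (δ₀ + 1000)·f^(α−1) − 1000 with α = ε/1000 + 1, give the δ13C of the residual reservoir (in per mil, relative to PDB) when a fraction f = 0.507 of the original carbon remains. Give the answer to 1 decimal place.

δ₀ = (0.0109951/0.0112400 − 1)×1000 = (0.978212 − 1)×1000 = -21.788 per mil
α − 1 = ε/1000 = 0.0076
f^(α−1) = 0.507^(0.0076) = 0.994851
δ_res = (-21.788 + 1000) × 0.994851 − 1000 = 973.175 − 1000 = -26.83 per mil

-26.8 per mil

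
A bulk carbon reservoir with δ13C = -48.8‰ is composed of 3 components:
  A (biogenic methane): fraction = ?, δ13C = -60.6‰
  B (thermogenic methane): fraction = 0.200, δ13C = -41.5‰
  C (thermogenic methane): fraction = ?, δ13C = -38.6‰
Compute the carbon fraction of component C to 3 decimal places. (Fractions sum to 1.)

Let f_C and f_A be the unknown fractions; fractions sum to 1 so f_C + f_A = 0.800.
Mass balance: Σ fᵢ·δᵢ = δ_bulk ⇒ f_C·(-38.6) + f_A·(-60.6) = -48.8 − (-8.300) = -40.500
Substitute f_A = 0.800 − f_C:
f_C·(-38.6 − -60.6) = -40.500 − 0.800×(-60.6) = 7.980
f_C = 7.980 / 22.0 = 0.3627

0.363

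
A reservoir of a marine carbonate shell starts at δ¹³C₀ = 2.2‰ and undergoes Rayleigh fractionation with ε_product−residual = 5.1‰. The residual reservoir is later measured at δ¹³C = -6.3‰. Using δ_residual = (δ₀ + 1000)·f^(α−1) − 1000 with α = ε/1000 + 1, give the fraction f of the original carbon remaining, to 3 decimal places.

0.188

α − 1 = ε/1000 = 0.0051
(δ_res + 1000)/(δ₀ + 1000) = (-6.3 + 1000)/(2.2 + 1000) = 993.7/1002.2 = 0.991519
f = 0.991519^(1/0.0051) = exp(ln(0.991519)/0.0051) = exp(-0.00852/0.0051)
f = exp(-1.6701) = 0.1882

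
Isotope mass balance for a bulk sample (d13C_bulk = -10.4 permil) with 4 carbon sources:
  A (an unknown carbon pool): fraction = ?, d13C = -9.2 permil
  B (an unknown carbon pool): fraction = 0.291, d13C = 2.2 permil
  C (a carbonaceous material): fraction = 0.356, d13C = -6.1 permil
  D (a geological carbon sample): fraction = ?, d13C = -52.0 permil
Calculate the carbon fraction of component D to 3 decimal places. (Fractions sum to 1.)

Let f_D and f_A be the unknown fractions; fractions sum to 1 so f_D + f_A = 0.353.
Mass balance: Σ fᵢ·δᵢ = δ_bulk ⇒ f_D·(-52.0) + f_A·(-9.2) = -10.4 − (-1.531) = -8.869
Substitute f_A = 0.353 − f_D:
f_D·(-52.0 − -9.2) = -8.869 − 0.353×(-9.2) = -5.621
f_D = -5.621 / -42.8 = 0.1313

0.131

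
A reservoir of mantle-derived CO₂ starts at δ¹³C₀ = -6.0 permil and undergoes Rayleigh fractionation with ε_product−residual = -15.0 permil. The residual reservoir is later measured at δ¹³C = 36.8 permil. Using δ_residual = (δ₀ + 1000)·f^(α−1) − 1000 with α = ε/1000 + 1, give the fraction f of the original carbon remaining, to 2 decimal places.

α − 1 = ε/1000 = -0.0150
(δ_res + 1000)/(δ₀ + 1000) = (36.8 + 1000)/(-6.0 + 1000) = 1036.8/994.0 = 1.043058
f = 1.043058^(1/-0.0150) = exp(ln(1.043058)/-0.0150) = exp(0.04216/-0.0150)
f = exp(-2.8105) = 0.0602

0.06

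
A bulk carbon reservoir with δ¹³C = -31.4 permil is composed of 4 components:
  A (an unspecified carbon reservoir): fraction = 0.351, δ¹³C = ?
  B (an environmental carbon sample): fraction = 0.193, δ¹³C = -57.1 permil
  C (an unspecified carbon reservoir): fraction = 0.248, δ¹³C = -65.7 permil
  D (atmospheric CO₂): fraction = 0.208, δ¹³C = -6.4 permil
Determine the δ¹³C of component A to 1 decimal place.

-7.8 permil

Isotope mass balance: δ_bulk = Σ fᵢ·δᵢ.
-31.4 = 0.351×δ_A + 0.193×(-57.1) + 0.248×(-65.7) + 0.208×(-6.4)
0.351·δ_A = -31.4 − (-28.645) = -2.755
δ_A = -2.755 / 0.351 = -7.85 permil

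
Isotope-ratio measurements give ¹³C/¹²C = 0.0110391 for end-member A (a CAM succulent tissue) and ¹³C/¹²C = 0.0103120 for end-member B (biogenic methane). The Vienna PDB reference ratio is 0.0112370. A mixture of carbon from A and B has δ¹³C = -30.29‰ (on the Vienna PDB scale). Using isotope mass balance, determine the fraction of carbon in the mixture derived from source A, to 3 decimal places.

0.804

δ_A = (0.0110391/0.0112370 − 1)×1000 = (0.982389 − 1)×1000 = -17.611‰
δ_B = (0.0103120/0.0112370 − 1)×1000 = (0.917683 − 1)×1000 = -82.317‰
f_A = (δ_mix − δ_B)/(δ_A − δ_B) = (-30.29 − (-82.317))/(-17.611 − (-82.317))
f_A = 52.027 / 64.706 = 0.8041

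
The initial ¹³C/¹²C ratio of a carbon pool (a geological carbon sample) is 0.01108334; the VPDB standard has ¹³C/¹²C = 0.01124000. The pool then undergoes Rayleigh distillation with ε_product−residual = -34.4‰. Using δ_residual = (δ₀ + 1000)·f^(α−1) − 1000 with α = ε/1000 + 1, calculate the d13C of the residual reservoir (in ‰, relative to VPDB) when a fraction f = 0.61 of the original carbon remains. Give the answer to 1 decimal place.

δ₀ = (0.01108334/0.01124000 − 1)×1000 = (0.986062 − 1)×1000 = -13.938‰
α − 1 = ε/1000 = -0.0344
f^(α−1) = 0.61^(-0.0344) = 1.017149
δ_res = (-13.938 + 1000) × 1.017149 − 1000 = 1002.972 − 1000 = 2.97‰

3.0‰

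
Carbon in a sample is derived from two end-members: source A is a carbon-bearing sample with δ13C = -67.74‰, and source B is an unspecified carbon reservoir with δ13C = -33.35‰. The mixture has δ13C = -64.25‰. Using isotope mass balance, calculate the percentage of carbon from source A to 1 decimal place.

89.9%

δ_mix = f_A·δ_A + (1 − f_A)·δ_B  ⇒  f_A = (δ_mix − δ_B)/(δ_A − δ_B)
f_A = (-64.25 − (-33.35)) / (-67.74 − (-33.35))
f_A = -30.90 / -34.39 = 0.8985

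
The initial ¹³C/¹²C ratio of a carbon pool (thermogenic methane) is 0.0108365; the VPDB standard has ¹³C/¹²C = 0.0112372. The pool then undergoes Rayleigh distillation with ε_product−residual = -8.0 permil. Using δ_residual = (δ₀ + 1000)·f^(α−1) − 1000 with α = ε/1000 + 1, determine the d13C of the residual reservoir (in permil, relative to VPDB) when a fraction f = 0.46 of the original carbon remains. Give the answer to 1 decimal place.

δ₀ = (0.0108365/0.0112372 − 1)×1000 = (0.964342 − 1)×1000 = -35.658 permil
α − 1 = ε/1000 = -0.0080
f^(α−1) = 0.46^(-0.0080) = 1.006232
δ_res = (-35.658 + 1000) × 1.006232 − 1000 = 970.351 − 1000 = -29.65 permil

-29.6 permil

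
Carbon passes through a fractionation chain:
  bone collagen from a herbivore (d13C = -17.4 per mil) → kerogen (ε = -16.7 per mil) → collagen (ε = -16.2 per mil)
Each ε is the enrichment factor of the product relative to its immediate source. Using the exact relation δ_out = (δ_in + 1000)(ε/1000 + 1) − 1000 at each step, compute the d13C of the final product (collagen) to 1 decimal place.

-49.5 per mil

step 1: δ = (-17.40 + 1000)·(-16.7/1000 + 1) − 1000 = -33.81 per mil
step 2: δ = (-33.81 + 1000)·(-16.2/1000 + 1) − 1000 = -49.46 per mil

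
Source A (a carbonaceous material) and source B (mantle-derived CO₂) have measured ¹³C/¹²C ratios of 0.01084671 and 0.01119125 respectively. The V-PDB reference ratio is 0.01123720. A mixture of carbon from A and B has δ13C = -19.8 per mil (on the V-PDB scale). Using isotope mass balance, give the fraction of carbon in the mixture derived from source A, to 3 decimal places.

δ_A = (0.01084671/0.01123720 − 1)×1000 = (0.965250 − 1)×1000 = -34.750 per mil
δ_B = (0.01119125/0.01123720 − 1)×1000 = (0.995911 − 1)×1000 = -4.089 per mil
f_A = (δ_mix − δ_B)/(δ_A − δ_B) = (-19.8 − (-4.089))/(-34.750 − (-4.089))
f_A = -15.711 / -30.661 = 0.5124

0.512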